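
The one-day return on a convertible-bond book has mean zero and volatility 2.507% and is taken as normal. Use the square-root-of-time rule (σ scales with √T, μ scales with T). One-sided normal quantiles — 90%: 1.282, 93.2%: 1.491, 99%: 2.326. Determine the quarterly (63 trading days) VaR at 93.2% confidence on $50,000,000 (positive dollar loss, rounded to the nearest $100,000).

σ_{63d} = 2.507% × √63 = 19.899%.
VaR = 1.491 × 19.899% = 29.669%.
On $50,000,000: 0.29669 × $50,000,000 = $14,834,500.

$14,800,000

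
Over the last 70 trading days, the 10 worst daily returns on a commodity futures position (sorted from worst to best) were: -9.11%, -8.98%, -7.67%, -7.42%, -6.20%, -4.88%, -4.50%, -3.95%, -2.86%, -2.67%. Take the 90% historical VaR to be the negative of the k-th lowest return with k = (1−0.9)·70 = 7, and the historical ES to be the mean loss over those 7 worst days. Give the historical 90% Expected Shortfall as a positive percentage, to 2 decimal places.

6.97%

The 7 worst returns sum to -48.76%.
ES = −(-48.76%) / 7 = 6.9657…% ≈ 6.97%.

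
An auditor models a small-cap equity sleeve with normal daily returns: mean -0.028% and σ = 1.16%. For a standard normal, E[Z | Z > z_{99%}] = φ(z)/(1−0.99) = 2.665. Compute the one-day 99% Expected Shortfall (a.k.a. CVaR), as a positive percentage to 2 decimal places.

ES = −(-0.028%) + 1.16% × 2.665 = 3.119%.

3.12%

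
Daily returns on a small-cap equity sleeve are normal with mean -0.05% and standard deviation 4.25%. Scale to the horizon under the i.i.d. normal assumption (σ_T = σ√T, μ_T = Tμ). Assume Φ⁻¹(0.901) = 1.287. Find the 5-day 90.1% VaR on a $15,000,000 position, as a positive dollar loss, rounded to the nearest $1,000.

σ_{5d} = 4.25% × √5 = 9.503%; μ_{5d} = 5 × -0.05% = -0.250%.
VaR = −(-0.250%) + 1.287 × 9.503% = 12.480%.
On $15,000,000: 0.12480 × $15,000,000 = $1,872,000.

$1,872,000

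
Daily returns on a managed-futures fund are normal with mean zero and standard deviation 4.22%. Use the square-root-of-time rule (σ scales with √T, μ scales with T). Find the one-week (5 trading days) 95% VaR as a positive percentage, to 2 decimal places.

At 95%, z = 1.645.
σ_{5d} = 4.22% × √5 = 9.436%.
VaR = 1.645 × 9.436% = 15.522%.

15.52%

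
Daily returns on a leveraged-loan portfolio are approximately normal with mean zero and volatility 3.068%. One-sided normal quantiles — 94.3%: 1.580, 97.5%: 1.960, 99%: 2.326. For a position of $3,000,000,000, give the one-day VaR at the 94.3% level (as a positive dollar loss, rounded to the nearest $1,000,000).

$145,000,000

VaR = z·σ = 1.580 × 3.068% = 4.847%.
On $3,000,000,000: 0.04847 × $3,000,000,000 = $145,410,000.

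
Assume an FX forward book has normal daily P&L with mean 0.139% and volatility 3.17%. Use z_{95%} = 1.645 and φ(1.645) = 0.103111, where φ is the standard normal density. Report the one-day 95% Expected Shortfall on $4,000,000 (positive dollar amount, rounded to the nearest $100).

Tail multiplier: φ(z)/(1−α) = 0.103111 / 0.05 = 2.062.
ES = −(0.139%) + 3.17% × 2.062 = 6.398%.
On $4,000,000: 0.06398 × $4,000,000 = $255,920.

$255,900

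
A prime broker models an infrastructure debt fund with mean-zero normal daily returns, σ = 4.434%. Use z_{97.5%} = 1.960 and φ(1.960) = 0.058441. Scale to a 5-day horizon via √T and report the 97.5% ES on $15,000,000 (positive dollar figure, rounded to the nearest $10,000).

σ_{5d} = 4.434% × √5 = 9.915%.
ES multiplier = φ(z)/(1−α) = 0.058441/0.025 = 2.338.
ES = 9.915% × 2.338 = 23.181%; on $15,000,000: $3,477,150.

$3,480,000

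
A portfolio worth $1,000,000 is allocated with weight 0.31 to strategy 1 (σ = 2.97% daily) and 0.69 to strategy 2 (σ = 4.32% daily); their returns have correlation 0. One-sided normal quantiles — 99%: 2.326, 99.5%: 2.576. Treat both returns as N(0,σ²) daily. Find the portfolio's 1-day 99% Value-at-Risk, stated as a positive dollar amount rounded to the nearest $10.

σ_p² = 0.31²·2.97² + 0.69²·4.32² + 2·0·0.31·0.69·2.97·4.32 = 9.7329 (%²).
σ_p = √9.7329 = 3.120%.
VaR = 2.326 × 3.120% = 7.257%; on $1,000,000 that is $72,570.

$72,570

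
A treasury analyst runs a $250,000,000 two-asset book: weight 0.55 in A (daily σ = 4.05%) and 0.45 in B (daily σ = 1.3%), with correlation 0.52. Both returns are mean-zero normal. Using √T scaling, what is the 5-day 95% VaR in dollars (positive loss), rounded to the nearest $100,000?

$23,700,000

σ_p = √(0.55²·4.05² + 0.45²·1.3² + 2·0.52·0.55·0.45·4.05·1.3) = 2.581%.
σ_{5d} = 2.581% × √5 = 5.771%.
z(95%) = 1.645.
VaR = 1.645 × 5.771% = 9.493%; on $250,000,000 that is $23,732,500.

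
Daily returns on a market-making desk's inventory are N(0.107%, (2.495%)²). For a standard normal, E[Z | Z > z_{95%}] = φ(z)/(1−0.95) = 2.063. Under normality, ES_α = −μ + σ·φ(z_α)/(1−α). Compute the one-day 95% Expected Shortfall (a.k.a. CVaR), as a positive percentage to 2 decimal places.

5.04%

ES = −(0.107%) + 2.495% × 2.063 = 5.040%.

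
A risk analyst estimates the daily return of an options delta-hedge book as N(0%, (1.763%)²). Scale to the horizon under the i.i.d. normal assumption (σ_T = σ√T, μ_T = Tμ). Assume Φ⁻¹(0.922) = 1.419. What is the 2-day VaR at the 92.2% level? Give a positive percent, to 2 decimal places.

3.54%

σ_{2d} = 1.763% × √2 = 2.493%.
VaR = 1.419 × 2.493% = 3.538%.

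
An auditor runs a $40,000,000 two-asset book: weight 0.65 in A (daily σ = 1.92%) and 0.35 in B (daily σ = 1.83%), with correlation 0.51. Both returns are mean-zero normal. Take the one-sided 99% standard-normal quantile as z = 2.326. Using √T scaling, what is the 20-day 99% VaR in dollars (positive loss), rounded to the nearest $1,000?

σ_p = √(0.65²·1.92² + 0.35²·1.83² + 2·0.51·0.65·0.35·1.92·1.83) = 1.668%.
σ_{20d} = 1.668% × √20 = 7.460%.
VaR = 2.326 × 7.460% = 17.352%; on $40,000,000 that is $6,940,800.

$6,941,000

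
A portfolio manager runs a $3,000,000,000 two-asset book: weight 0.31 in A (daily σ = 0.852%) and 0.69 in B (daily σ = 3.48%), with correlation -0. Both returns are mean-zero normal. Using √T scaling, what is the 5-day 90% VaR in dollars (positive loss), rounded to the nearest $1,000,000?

σ_p = √(0.31²·0.852² + 0.69²·3.48² + 2·-0·0.31·0.69·0.852·3.48) = 2.416%.
σ_{5d} = 2.416% × √5 = 5.402%.
z(90%) = 1.282.
VaR = 1.282 × 5.402% = 6.925%; on $3,000,000,000 that is $207,750,000.

$208,000,000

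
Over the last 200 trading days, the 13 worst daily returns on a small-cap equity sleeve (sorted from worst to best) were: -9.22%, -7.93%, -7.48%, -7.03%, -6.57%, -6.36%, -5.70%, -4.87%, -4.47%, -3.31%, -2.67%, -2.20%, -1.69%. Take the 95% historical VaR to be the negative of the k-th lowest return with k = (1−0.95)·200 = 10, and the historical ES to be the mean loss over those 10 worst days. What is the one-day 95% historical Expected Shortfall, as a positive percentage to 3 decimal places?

6.294%

The 10 worst returns sum to -62.94%.
ES = −(-62.94%) / 10 = 6.294%.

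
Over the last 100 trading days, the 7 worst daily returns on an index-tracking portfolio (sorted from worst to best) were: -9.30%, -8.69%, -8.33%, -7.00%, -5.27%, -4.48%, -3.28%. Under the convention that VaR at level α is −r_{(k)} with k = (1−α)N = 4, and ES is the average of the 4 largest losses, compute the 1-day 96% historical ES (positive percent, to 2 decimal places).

8.33%

The 4 worst returns sum to -33.32%.
ES = −(-33.32%) / 4 = 8.33%.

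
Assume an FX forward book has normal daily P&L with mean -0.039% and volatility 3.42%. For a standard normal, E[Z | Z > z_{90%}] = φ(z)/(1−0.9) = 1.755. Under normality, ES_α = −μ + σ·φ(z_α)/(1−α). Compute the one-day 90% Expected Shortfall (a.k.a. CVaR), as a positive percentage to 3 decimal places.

ES = −(-0.039%) + 3.42% × 1.755 = 6.041%.

6.041%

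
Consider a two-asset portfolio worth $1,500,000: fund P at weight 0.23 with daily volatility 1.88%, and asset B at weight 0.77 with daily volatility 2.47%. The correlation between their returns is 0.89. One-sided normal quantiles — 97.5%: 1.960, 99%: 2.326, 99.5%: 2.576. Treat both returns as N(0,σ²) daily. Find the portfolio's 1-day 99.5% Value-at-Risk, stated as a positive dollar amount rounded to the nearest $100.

$88,700

σ_p² = 0.23²·1.88² + 0.77²·2.47² + 2·0.89·0.23·0.77·1.88·2.47 = 5.2680 (%²).
σ_p = √5.2680 = 2.295%.
VaR = 2.576 × 2.295% = 5.912%; on $1,500,000 that is $88,680.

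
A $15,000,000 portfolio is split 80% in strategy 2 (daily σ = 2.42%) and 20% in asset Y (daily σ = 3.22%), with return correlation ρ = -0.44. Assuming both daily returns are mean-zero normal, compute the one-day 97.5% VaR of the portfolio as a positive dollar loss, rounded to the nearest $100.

$514,800

σ_p² = 0.8²·2.42² + 0.2²·3.22² + 2·-0.44·0.8·0.2·2.42·3.22 = 3.0657 (%²).
σ_p = √3.0657 = 1.751%.
At 97.5%, z = 1.960.
VaR = 1.960 × 1.751% = 3.432%; on $15,000,000 that is $514,800.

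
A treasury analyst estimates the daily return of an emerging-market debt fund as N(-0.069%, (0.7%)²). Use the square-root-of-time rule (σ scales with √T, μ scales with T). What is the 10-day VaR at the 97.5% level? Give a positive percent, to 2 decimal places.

5.03%

At 97.5%, z = 1.960.
σ_{10d} = 0.7% × √10 = 2.214%; μ_{10d} = 10 × -0.069% = -0.690%.
VaR = −(-0.690%) + 1.960 × 2.214% = 5.029%.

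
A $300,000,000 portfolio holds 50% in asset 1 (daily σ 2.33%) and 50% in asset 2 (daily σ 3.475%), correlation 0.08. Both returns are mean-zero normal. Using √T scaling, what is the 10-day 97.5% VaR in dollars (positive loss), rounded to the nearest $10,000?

σ_p = √(0.5²·2.33² + 0.5²·3.475² + 2·0.08·0.5·0.5·2.33·3.475) = 2.168%.
σ_{10d} = 2.168% × √10 = 6.856%.
z(97.5%) = 1.960.
VaR = 1.960 × 6.856% = 13.438%; on $300,000,000 that is $40,314,000.

$40,310,000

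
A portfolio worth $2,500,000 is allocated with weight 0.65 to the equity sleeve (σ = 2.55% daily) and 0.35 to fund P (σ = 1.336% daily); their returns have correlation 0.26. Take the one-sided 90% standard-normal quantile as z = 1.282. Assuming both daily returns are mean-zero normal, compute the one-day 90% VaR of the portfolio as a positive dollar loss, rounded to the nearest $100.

$58,800

σ_p² = 0.65²·2.55² + 0.35²·1.336² + 2·0.26·0.65·0.35·2.55·1.336 = 3.3690 (%²).
σ_p = √3.3690 = 1.835%.
VaR = 1.282 × 1.835% = 2.352%; on $2,500,000 that is $58,800.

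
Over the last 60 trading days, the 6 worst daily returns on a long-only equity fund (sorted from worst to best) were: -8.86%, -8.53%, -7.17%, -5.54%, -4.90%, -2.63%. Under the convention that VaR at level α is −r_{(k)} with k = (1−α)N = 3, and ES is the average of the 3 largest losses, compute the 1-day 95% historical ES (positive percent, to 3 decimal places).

The 3 worst returns sum to -24.56%.
ES = −(-24.56%) / 3 = 8.1866…% ≈ 8.187%.

8.187%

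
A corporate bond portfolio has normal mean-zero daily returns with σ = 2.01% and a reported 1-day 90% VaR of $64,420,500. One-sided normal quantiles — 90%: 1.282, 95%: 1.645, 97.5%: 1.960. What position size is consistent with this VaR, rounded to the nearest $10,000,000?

$2,500,000,000

VaR as a fraction of value: z·σ = 1.282 × 2.01% = 2.57682%.
Position = $64,420,500 / 0.0257682 = $2,500,000,000.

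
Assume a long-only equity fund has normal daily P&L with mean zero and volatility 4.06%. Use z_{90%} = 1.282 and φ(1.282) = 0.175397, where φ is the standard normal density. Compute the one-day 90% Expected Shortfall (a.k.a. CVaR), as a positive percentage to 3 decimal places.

7.121%

Tail multiplier: φ(z)/(1−α) = 0.175397 / 0.1 = 1.754.
ES = 4.06% × 1.754 = 7.121%.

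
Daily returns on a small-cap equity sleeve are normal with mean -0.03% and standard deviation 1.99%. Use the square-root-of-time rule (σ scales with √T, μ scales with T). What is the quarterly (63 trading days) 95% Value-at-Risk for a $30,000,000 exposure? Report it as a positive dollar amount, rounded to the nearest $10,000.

At 95%, z = 1.645.
σ_{63d} = 1.99% × √63 = 15.795%; μ_{63d} = 63 × -0.03% = -1.890%.
VaR = −(-1.890%) + 1.645 × 15.795% = 27.873%.
On $30,000,000: 0.27873 × $30,000,000 = $8,361,900.

$8,360,000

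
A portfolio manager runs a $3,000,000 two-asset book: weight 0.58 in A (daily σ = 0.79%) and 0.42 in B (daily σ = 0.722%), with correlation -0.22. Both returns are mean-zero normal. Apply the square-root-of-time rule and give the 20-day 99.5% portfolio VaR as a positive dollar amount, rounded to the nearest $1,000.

σ_p = √(0.58²·0.79² + 0.42²·0.722² + 2·-0.22·0.58·0.42·0.79·0.722) = 0.491%.
σ_{20d} = 0.491% × √20 = 2.196%.
z(99.5%) = 2.576.
VaR = 2.576 × 2.196% = 5.657%; on $3,000,000 that is $169,710.

$170,000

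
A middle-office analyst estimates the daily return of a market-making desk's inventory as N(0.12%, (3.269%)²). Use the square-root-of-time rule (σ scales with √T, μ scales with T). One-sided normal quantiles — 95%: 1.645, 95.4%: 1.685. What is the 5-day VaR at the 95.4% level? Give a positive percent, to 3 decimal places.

11.717%

σ_{5d} = 3.269% × √5 = 7.310%; μ_{5d} = 5 × 0.12% = 0.600%.
VaR = −(0.600%) + 1.685 × 7.310% = 11.717%.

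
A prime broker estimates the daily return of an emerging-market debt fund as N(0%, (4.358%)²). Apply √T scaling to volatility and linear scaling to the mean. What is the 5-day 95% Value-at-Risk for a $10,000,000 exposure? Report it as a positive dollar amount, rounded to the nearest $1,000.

At 95%, z = 1.645.
σ_{5d} = 4.358% × √5 = 9.745%.
VaR = 1.645 × 9.745% = 16.031%.
On $10,000,000: 0.16031 × $10,000,000 = $1,603,100.

$1,603,000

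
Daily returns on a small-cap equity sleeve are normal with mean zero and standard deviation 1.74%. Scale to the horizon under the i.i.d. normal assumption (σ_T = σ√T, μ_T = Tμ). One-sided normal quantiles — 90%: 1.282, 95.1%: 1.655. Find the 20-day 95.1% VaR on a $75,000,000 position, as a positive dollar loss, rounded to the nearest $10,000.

σ_{20d} = 1.74% × √20 = 7.782%.
VaR = 1.655 × 7.782% = 12.879%.
On $75,000,000: 0.12879 × $75,000,000 = $9,659,250.

$9,660,000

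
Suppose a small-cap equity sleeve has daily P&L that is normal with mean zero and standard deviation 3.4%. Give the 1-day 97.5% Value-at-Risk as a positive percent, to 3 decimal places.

6.664%

At 97.5% one-sided, z = 1.960.
VaR = z·σ = 1.960 × 3.4% = 6.664%.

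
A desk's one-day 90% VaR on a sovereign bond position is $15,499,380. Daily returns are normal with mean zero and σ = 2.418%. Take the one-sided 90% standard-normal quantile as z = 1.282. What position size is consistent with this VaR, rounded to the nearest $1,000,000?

VaR as a fraction of value: z·σ = 1.282 × 2.418% = 3.09988%.
Position = $15,499,380 / 0.0309988 = $500,000,000.

$500,000,000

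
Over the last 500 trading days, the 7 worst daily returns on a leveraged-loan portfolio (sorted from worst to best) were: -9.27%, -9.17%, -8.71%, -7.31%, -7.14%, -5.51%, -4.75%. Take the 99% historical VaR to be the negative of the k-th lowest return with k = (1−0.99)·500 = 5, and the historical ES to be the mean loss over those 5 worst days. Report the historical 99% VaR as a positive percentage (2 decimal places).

k = 5; the 5th lowest return is -7.14%, so VaR = 7.14%.

7.14%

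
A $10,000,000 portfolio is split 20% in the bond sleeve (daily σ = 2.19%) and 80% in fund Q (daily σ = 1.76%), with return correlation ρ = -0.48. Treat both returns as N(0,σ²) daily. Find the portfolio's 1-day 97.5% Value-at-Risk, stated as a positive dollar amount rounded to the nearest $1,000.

σ_p² = 0.2²·2.19² + 0.8²·1.76² + 2·-0.48·0.2·0.8·2.19·1.76 = 1.5823 (%²).
σ_p = √1.5823 = 1.258%.
At 97.5%, z = 1.960.
VaR = 1.960 × 1.258% = 2.466%; on $10,000,000 that is $246,600.

$247,000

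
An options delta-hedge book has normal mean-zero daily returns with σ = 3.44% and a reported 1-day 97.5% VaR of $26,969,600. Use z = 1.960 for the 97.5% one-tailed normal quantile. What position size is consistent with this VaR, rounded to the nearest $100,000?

VaR as a fraction of value: z·σ = 1.960 × 3.44% = 6.7424%.
Position = $26,969,600 / 0.067424 = $400,000,000.

$400,000,000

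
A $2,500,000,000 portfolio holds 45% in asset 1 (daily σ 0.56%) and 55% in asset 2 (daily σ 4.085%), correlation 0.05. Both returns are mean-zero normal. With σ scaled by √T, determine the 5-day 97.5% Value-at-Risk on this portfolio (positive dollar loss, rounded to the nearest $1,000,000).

σ_p = √(0.45²·0.56² + 0.55²·4.085² + 2·0.05·0.45·0.55·0.56·4.085) = 2.273%.
σ_{5d} = 2.273% × √5 = 5.083%.
z(97.5%) = 1.960.
VaR = 1.960 × 5.083% = 9.963%; on $2,500,000,000 that is $249,075,000.

$249,000,000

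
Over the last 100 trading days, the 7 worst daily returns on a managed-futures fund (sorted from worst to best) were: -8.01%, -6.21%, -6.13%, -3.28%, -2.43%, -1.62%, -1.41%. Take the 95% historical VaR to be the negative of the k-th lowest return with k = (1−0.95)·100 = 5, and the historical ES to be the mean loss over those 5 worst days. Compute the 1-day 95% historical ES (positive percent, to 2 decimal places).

The 5 worst returns sum to -26.06%.
ES = −(-26.06%) / 5 = 5.212% ≈ 5.21%.

5.21%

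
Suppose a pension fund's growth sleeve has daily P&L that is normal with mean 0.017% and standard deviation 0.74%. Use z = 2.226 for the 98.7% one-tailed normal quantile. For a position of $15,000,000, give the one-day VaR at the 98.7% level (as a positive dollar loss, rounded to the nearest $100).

VaR = −μ + z·σ = −(0.017%) + 2.226 × 0.74% = 1.630%.
On $15,000,000: 0.01630 × $15,000,000 = $244,500.

$244,500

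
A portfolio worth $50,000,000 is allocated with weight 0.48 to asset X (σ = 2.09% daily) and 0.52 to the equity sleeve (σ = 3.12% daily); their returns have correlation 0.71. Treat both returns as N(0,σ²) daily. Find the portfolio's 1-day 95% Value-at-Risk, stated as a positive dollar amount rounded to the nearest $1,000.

$2,006,000

σ_p² = 0.48²·2.09² + 0.52²·3.12² + 2·0.71·0.48·0.52·2.09·3.12 = 5.9498 (%²).
σ_p = √5.9498 = 2.439%.
At 95%, z = 1.645.
VaR = 1.645 × 2.439% = 4.012%; on $50,000,000 that is $2,006,000.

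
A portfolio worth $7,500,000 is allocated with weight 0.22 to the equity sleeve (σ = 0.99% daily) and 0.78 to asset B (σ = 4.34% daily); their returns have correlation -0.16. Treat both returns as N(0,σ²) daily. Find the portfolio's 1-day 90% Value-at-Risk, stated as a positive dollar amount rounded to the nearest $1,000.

$323,000

σ_p² = 0.22²·0.99² + 0.78²·4.34² + 2·-0.16·0.22·0.78·0.99·4.34 = 11.2711 (%²).
σ_p = √11.2711 = 3.357%.
At 90%, z = 1.282.
VaR = 1.282 × 3.357% = 4.304%; on $7,500,000 that is $322,800.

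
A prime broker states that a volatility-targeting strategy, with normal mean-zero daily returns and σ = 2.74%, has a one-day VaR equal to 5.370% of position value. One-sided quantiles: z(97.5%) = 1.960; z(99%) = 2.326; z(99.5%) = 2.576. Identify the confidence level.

Implied z = VaR/σ = 5.370 / 2.74 = 1.960.
This matches z(97.5%) = 1.960.

97.5%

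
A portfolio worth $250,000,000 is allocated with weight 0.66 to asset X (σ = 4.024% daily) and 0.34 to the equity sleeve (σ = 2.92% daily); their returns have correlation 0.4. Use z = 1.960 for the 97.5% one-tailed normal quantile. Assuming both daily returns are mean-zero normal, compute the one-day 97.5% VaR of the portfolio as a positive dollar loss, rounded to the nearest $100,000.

σ_p² = 0.66²·4.024² + 0.34²·2.92² + 2·0.4·0.66·0.34·4.024·2.92 = 10.1485 (%²).
σ_p = √10.1485 = 3.186%.
VaR = 1.960 × 3.186% = 6.245%; on $250,000,000 that is $15,612,500.

$15,600,000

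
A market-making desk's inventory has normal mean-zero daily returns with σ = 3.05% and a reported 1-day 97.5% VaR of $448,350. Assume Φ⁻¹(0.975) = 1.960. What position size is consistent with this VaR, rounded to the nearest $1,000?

VaR as a fraction of value: z·σ = 1.960 × 3.05% = 5.978%.
Position = $448,350 / 0.05978 = $7,500,000.

$7,500,000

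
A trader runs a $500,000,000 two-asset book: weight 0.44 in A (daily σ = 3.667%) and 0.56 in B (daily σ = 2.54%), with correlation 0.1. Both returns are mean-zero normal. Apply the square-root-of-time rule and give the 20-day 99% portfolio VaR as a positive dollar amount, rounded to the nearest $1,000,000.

$117,000,000

σ_p = √(0.44²·3.667² + 0.56²·2.54² + 2·0.1·0.44·0.56·3.667·2.54) = 2.255%.
σ_{20d} = 2.255% × √20 = 10.085%.
z(99%) = 2.326.
VaR = 2.326 × 10.085% = 23.458%; on $500,000,000 that is $117,290,000.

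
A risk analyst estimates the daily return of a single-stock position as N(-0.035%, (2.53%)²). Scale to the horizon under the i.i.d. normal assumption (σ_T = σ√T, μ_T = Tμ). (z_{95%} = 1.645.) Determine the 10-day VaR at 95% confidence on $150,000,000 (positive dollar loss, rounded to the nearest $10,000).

σ_{10d} = 2.53% × √10 = 8.001%; μ_{10d} = 10 × -0.035% = -0.350%.
VaR = −(-0.350%) + 1.645 × 8.001% = 13.512%.
On $150,000,000: 0.13512 × $150,000,000 = $20,268,000.

$20,270,000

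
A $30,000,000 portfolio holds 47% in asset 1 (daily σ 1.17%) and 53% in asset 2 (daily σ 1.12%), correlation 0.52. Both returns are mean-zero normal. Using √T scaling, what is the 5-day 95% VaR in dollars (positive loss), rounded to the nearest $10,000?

σ_p = √(0.47²·1.17² + 0.53²·1.12² + 2·0.52·0.47·0.53·1.17·1.12) = 0.997%.
σ_{5d} = 0.997% × √5 = 2.229%.
z(95%) = 1.645.
VaR = 1.645 × 2.229% = 3.667%; on $30,000,000 that is $1,100,100.

$1,100,000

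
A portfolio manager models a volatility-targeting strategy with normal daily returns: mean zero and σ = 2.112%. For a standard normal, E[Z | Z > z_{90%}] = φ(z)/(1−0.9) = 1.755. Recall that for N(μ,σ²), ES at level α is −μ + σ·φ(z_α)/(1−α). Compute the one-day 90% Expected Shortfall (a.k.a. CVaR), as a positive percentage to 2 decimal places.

ES = 2.112% × 1.755 = 3.707%.

3.71%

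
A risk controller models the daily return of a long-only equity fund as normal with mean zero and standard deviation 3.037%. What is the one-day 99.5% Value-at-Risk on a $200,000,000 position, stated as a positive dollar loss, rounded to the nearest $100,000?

At 99.5% one-sided, z = 2.576.
VaR = z·σ = 2.576 × 3.037% = 7.823%.
On $200,000,000: 0.07823 × $200,000,000 = $15,646,000.

$15,600,000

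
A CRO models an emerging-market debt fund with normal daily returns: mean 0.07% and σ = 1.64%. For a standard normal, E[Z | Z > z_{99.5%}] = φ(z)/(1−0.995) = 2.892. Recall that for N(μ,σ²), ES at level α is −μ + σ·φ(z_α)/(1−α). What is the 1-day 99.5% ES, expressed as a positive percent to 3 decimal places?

4.673%

ES = −(0.07%) + 1.64% × 2.892 = 4.673%.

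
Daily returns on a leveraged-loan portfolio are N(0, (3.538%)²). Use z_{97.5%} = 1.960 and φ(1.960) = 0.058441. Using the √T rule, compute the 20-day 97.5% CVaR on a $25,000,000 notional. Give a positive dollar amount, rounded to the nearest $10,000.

σ_{20d} = 3.538% × √20 = 15.822%.
ES multiplier = φ(z)/(1−α) = 0.058441/0.025 = 2.338.
ES = 15.822% × 2.338 = 36.992%; on $25,000,000: $9,248,000.

$9,250,000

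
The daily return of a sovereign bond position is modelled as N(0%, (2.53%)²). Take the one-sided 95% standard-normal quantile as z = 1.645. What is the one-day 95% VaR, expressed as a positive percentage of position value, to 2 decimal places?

VaR = z·σ = 1.645 × 2.53% = 4.162%.

4.16%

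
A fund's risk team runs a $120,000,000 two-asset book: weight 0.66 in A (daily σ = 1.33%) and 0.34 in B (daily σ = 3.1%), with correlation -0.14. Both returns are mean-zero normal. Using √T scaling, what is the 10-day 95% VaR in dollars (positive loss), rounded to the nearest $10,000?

σ_p = √(0.66²·1.33² + 0.34²·3.1² + 2·-0.14·0.66·0.34·1.33·3.1) = 1.274%.
σ_{10d} = 1.274% × √10 = 4.029%.
z(95%) = 1.645.
VaR = 1.645 × 4.029% = 6.628%; on $120,000,000 that is $7,953,600.

$7,950,000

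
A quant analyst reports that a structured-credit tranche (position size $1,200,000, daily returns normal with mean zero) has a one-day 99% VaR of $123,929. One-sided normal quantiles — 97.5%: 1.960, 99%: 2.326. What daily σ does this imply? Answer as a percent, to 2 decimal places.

4.44%

VaR as a fraction: $123,929 / $1,200,000 = 10.327%.
σ = VaR / z = 10.327% / 2.326 = 4.440%.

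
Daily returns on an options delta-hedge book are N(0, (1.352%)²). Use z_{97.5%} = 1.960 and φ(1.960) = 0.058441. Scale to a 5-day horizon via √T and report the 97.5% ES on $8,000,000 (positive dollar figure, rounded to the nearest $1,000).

$565,000

σ_{5d} = 1.352% × √5 = 3.023%.
ES multiplier = φ(z)/(1−α) = 0.058441/0.025 = 2.338.
ES = 3.023% × 2.338 = 7.068%; on $8,000,000: $565,440.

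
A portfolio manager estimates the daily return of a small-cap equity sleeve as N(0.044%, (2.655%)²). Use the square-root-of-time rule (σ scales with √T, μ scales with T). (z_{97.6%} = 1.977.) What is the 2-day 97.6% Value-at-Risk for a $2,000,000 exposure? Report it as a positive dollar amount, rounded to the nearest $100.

$146,700

σ_{2d} = 2.655% × √2 = 3.755%; μ_{2d} = 2 × 0.044% = 0.088%.
VaR = −(0.088%) + 1.977 × 3.755% = 7.336%.
On $2,000,000: 0.07336 × $2,000,000 = $146,720.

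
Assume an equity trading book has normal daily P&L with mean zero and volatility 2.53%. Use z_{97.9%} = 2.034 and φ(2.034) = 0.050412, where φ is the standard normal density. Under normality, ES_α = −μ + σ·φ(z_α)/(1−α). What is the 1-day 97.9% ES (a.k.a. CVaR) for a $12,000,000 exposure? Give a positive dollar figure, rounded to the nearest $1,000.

$729,000

Tail multiplier: φ(z)/(1−α) = 0.050412 / 0.021 = 2.401.
ES = 2.53% × 2.401 = 6.075%.
On $12,000,000: 0.06075 × $12,000,000 = $729,000.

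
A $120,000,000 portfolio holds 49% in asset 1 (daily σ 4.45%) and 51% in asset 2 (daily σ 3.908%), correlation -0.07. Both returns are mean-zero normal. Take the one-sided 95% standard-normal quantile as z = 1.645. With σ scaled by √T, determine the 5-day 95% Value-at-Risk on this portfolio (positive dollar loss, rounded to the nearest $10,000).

σ_p = √(0.49²·4.45² + 0.51²·3.908² + 2·-0.07·0.49·0.51·4.45·3.908) = 2.849%.
σ_{5d} = 2.849% × √5 = 6.371%.
VaR = 1.645 × 6.371% = 10.480%; on $120,000,000 that is $12,576,000.

$12,580,000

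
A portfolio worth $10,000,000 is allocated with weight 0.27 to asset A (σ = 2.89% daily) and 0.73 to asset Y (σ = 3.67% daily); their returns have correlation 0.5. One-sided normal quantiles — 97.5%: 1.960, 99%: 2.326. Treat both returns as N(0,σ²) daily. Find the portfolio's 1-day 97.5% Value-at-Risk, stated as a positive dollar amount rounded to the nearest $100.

$616,000

σ_p² = 0.27²·2.89² + 0.73²·3.67² + 2·0.5·0.27·0.73·2.89·3.67 = 9.8769 (%²).
σ_p = √9.8769 = 3.143%.
VaR = 1.960 × 3.143% = 6.160%; on $10,000,000 that is $616,000.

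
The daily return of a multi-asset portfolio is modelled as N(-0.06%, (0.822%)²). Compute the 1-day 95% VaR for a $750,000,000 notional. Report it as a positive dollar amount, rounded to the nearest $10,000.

At 95% one-sided, z = 1.645.
VaR = −μ + z·σ = −(-0.06%) + 1.645 × 0.822% = 1.412%.
On $750,000,000: 0.01412 × $750,000,000 = $10,590,000.

$10,590,000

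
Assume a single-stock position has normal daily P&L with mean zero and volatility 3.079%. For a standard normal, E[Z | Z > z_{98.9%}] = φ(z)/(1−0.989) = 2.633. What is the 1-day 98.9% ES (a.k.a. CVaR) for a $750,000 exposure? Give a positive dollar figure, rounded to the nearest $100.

ES = 3.079% × 2.633 = 8.107%.
On $750,000: 0.08107 × $750,000 = $60,802.

$60,800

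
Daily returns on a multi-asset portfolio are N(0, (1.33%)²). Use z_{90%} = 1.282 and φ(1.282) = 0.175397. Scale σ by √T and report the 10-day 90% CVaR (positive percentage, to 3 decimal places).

σ_{10d} = 1.33% × √10 = 4.206%.
ES multiplier = φ(z)/(1−α) = 0.175397/0.1 = 1.754.
ES = 4.206% × 1.754 = 7.377%.

7.377%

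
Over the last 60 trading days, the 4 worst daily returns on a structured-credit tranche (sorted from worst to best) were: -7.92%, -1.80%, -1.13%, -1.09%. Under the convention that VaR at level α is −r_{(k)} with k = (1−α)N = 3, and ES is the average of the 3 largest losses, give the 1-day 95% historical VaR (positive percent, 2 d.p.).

1.13%

k = 3; the 3rd lowest return is -1.13%, so VaR = 1.13%.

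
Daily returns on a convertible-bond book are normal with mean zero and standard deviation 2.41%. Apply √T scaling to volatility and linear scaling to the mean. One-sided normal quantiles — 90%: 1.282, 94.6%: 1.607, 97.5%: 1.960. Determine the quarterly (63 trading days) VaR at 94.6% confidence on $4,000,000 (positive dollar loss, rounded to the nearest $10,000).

σ_{63d} = 2.41% × √63 = 19.129%.
VaR = 1.607 × 19.129% = 30.740%.
On $4,000,000: 0.30740 × $4,000,000 = $1,229,600.

$1,230,000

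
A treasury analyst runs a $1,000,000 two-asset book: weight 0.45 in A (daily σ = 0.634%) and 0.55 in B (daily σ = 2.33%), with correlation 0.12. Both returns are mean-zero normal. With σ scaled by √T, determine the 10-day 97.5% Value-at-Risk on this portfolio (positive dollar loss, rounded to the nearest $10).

σ_p = √(0.45²·0.634² + 0.55²·2.33² + 2·0.12·0.45·0.55·0.634·2.33) = 1.346%.
σ_{10d} = 1.346% × √10 = 4.256%.
z(97.5%) = 1.960.
VaR = 1.960 × 4.256% = 8.342%; on $1,000,000 that is $83,420.

$83,420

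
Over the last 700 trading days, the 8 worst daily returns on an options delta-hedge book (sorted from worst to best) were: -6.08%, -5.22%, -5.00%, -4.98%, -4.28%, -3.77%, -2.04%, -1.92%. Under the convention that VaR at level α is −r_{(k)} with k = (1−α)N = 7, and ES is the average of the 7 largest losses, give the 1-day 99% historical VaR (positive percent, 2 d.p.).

2.04%

k = 7; the 7th lowest return is -2.04%, so VaR = 2.04%.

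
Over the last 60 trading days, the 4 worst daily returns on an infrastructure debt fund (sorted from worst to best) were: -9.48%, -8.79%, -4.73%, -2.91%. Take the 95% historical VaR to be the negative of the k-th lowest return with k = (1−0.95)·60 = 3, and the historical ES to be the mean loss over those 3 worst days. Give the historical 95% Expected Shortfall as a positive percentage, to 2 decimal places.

The 3 worst returns sum to -23.00%.
ES = −(-23.00%) / 3 = 7.6666…% ≈ 7.67%.

7.67%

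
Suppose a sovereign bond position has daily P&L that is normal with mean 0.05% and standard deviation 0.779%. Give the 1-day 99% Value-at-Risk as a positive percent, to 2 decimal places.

1.76%

At 99% one-sided, z = 2.326.
VaR = −μ + z·σ = −(0.05%) + 2.326 × 0.779% = 1.762%.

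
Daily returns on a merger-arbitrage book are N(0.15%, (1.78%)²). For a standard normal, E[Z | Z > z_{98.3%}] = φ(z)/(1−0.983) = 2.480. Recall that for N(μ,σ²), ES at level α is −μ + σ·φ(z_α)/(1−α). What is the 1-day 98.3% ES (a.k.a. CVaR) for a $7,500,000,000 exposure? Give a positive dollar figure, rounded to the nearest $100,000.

$319,800,000

ES = −(0.15%) + 1.78% × 2.480 = 4.264%.
On $7,500,000,000: 0.04264 × $7,500,000,000 = $319,800,000.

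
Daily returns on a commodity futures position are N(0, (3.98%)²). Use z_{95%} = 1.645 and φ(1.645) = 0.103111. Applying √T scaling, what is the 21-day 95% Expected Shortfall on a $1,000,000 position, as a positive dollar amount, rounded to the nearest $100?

$376,100

σ_{21d} = 3.98% × √21 = 18.239%.
ES multiplier = φ(z)/(1−α) = 0.103111/0.05 = 2.062.
ES = 18.239% × 2.062 = 37.609%; on $1,000,000: $376,090.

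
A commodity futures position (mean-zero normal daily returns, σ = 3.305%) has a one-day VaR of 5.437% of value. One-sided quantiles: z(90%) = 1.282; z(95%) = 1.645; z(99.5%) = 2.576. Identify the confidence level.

Implied z = VaR/σ = 5.437 / 3.305 = 1.645.
This matches z(95%) = 1.645.

95%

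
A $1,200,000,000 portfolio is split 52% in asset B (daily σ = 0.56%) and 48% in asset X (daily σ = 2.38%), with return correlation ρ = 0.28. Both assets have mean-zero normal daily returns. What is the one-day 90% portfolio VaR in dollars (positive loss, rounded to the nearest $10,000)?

$19,310,000

σ_p² = 0.52²·0.56² + 0.48²·2.38² + 2·0.28·0.52·0.48·0.56·2.38 = 1.5762 (%²).
σ_p = √1.5762 = 1.255%.
At 90%, z = 1.282.
VaR = 1.282 × 1.255% = 1.609%; on $1,200,000,000 that is $19,308,000.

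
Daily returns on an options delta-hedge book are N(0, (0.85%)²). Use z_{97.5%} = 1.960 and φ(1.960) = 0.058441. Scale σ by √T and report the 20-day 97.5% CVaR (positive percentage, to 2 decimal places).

σ_{20d} = 0.85% × √20 = 3.801%.
ES multiplier = φ(z)/(1−α) = 0.058441/0.025 = 2.338.
ES = 3.801% × 2.338 = 8.887%.

8.89%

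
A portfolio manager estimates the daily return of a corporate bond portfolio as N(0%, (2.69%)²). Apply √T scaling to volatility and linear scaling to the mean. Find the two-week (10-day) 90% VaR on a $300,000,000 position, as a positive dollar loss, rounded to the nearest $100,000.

$32,700,000

At 90%, z = 1.282.
σ_{10d} = 2.69% × √10 = 8.507%.
VaR = 1.282 × 8.507% = 10.906%.
On $300,000,000: 0.10906 × $300,000,000 = $32,718,000.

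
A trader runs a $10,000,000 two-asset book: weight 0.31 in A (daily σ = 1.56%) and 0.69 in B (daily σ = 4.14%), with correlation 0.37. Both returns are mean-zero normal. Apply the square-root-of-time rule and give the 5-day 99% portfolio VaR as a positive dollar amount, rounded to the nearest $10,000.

$1,600,000

σ_p = √(0.31²·1.56² + 0.69²·4.14² + 2·0.37·0.31·0.69·1.56·4.14) = 3.069%.
σ_{5d} = 3.069% × √5 = 6.862%.
z(99%) = 2.326.
VaR = 2.326 × 6.862% = 15.961%; on $10,000,000 that is $1,596,100.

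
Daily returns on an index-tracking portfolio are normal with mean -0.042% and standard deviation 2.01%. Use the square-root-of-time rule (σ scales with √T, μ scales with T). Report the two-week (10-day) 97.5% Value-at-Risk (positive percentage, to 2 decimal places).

12.88%

At 97.5%, z = 1.960.
σ_{10d} = 2.01% × √10 = 6.356%; μ_{10d} = 10 × -0.042% = -0.420%.
VaR = −(-0.420%) + 1.960 × 6.356% = 12.878%.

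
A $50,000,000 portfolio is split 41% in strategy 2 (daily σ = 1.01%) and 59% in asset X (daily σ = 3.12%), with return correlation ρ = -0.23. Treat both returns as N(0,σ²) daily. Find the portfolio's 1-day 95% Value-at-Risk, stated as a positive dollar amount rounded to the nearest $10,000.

σ_p² = 0.41²·1.01² + 0.59²·3.12² + 2·-0.23·0.41·0.59·1.01·3.12 = 3.2094 (%²).
σ_p = √3.2094 = 1.791%.
At 95%, z = 1.645.
VaR = 1.645 × 1.791% = 2.946%; on $50,000,000 that is $1,473,000.

$1,470,000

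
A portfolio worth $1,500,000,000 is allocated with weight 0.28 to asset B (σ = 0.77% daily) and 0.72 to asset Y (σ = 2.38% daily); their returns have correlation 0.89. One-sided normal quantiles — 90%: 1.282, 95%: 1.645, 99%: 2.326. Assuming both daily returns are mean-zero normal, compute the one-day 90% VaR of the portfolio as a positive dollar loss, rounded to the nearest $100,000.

$36,700,000

σ_p² = 0.28²·0.77² + 0.72²·2.38² + 2·0.89·0.28·0.72·0.77·2.38 = 3.6405 (%²).
σ_p = √3.6405 = 1.908%.
VaR = 1.282 × 1.908% = 2.446%; on $1,500,000,000 that is $36,690,000.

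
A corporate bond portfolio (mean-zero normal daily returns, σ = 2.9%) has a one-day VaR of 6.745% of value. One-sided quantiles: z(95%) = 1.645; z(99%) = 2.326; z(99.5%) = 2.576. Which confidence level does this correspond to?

Implied z = VaR/σ = 6.745 / 2.9 = 2.326.
This matches z(99%) = 2.326.

99%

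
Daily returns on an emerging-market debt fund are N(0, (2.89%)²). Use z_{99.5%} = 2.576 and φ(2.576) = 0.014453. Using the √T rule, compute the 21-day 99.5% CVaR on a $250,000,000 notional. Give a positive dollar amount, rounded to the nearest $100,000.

σ_{21d} = 2.89% × √21 = 13.244%.
ES multiplier = φ(z)/(1−α) = 0.014453/0.005 = 2.891.
ES = 13.244% × 2.891 = 38.288%; on $250,000,000: $95,720,000.

$95,700,000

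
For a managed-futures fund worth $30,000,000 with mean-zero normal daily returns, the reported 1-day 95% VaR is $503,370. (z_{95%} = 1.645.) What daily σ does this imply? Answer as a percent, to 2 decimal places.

VaR as a fraction: $503,370 / $30,000,000 = 1.678%.
σ = VaR / z = 1.678% / 1.645 = 1.020%.

1.02%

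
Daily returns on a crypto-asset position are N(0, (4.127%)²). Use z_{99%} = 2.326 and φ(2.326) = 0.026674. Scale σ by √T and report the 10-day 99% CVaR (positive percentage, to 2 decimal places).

σ_{10d} = 4.127% × √10 = 13.051%.
ES multiplier = φ(z)/(1−α) = 0.026674/0.01 = 2.667.
ES = 13.051% × 2.667 = 34.807%.

34.81%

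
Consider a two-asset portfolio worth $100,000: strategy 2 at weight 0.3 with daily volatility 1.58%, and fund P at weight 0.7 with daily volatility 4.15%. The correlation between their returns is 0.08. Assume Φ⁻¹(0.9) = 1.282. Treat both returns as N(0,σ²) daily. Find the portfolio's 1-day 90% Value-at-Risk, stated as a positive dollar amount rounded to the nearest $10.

σ_p² = 0.3²·1.58² + 0.7²·4.15² + 2·0.08·0.3·0.7·1.58·4.15 = 8.8840 (%²).
σ_p = √8.8840 = 2.981%.
VaR = 1.282 × 2.981% = 3.822%; on $100,000 that is $3,822.

$3,820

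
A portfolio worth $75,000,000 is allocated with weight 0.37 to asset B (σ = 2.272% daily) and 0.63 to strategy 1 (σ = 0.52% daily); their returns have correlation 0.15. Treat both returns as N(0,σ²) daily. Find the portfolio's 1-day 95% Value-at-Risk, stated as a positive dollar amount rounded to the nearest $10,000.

$1,170,000

σ_p² = 0.37²·2.272² + 0.63²·0.52² + 2·0.15·0.37·0.63·2.272·0.52 = 0.8966 (%²).
σ_p = √0.8966 = 0.947%.
At 95%, z = 1.645.
VaR = 1.645 × 0.947% = 1.558%; on $75,000,000 that is $1,168,500.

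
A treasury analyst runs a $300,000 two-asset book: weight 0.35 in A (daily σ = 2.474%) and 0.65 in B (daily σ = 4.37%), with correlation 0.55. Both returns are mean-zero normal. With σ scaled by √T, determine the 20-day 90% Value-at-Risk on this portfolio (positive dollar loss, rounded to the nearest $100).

σ_p = √(0.35²·2.474² + 0.65²·4.37² + 2·0.55·0.35·0.65·2.474·4.37) = 3.395%.
σ_{20d} = 3.395% × √20 = 15.183%.
z(90%) = 1.282.
VaR = 1.282 × 15.183% = 19.465%; on $300,000 that is $58,395.

$58,400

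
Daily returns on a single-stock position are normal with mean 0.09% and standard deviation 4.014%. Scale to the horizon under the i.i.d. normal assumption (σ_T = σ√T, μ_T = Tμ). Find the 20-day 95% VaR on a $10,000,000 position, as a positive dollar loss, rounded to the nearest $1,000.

At 95%, z = 1.645.
σ_{20d} = 4.014% × √20 = 17.951%; μ_{20d} = 20 × 0.09% = 1.800%.
VaR = −(1.800%) + 1.645 × 17.951% = 27.729%.
On $10,000,000: 0.27729 × $10,000,000 = $2,772,900.

$2,773,000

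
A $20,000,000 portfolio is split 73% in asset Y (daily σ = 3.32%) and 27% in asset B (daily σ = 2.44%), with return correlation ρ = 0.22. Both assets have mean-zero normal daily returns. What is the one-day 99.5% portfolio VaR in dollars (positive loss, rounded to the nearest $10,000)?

$1,360,000

σ_p² = 0.73²·3.32² + 0.27²·2.44² + 2·0.22·0.73·0.27·3.32·2.44 = 7.0104 (%²).
σ_p = √7.0104 = 2.648%.
At 99.5%, z = 2.576.
VaR = 2.576 × 2.648% = 6.821%; on $20,000,000 that is $1,364,200.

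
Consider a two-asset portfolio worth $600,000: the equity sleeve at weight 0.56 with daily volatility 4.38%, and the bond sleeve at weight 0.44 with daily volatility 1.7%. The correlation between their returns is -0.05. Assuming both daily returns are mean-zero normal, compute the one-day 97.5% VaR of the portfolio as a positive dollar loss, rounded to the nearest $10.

$29,730

σ_p² = 0.56²·4.38² + 0.44²·1.7² + 2·-0.05·0.56·0.44·4.38·1.7 = 6.3923 (%²).
σ_p = √6.3923 = 2.528%.
At 97.5%, z = 1.960.
VaR = 1.960 × 2.528% = 4.955%; on $600,000 that is $29,730.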